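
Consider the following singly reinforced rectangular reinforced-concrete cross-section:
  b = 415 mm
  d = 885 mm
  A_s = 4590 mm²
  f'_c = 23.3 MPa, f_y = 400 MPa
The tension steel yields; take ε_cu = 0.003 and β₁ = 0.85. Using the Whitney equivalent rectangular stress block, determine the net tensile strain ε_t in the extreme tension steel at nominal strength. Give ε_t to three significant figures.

a = A_s f_y/(0.85 f'_c b) = 223.38 mm.
β₁ = 0.85, so c = a/β₁ = 223.38/0.85 = 262.80 mm.
From the linear strain diagram with ε_cu = 0.003: ε_t = 0.003 (d − c)/c = 0.003 × (885 − 262.80)/262.80 = 0.00710.
Since ε_t ≥ 0.005, the section is tension-controlled.

ε_t ≈ 0.00710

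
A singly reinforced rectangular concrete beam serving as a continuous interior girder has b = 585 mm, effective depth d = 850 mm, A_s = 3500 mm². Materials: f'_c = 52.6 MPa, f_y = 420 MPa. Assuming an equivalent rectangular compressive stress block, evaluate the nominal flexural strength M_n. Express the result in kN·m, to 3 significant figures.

T = A_s f_y = 3500 × 420 = 1470000 N = 1470 kN.
From C = T: a = T/(0.85 f'_c b) = 1470000/(0.85 × 52.6 × 585) = 56.20 mm.
M_n = T(d − a/2) = 1470 kN × (850 − 28.1) mm = 1208.19 kN·m.

M_n ≈ 1210 kN·m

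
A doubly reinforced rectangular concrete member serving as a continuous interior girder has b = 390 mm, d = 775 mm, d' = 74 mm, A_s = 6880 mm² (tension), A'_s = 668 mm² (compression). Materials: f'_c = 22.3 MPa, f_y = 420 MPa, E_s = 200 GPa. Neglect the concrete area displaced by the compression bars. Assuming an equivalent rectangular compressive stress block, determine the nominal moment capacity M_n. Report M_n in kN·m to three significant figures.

M_n ≈ 1760 kN·m

Assume both tension and compression steel yield.
Net tension couple steel: A_s − A'_s = 6212 mm².
a = (A_s − A'_s) f_y / (0.85 f'_c b) = 2609040/(0.85 × 22.3 × 390) = 352.93 mm.
c = a/β₁ = 352.93/0.85 = 415.21 mm; ε'_s = 0.003(c − d')/c = 0.0025 ≥ f_y/E_s = 0.0021, so compression steel does yield.
M_n = (A_s − A'_s) f_y (d − a/2) + A'_s f_y (d − d') = [2609040 × (775 − 176.465) + 280560 × (775 − 74)] × 10⁻⁶ = 1561.60 + 196.67 = 1758.27 kN·m.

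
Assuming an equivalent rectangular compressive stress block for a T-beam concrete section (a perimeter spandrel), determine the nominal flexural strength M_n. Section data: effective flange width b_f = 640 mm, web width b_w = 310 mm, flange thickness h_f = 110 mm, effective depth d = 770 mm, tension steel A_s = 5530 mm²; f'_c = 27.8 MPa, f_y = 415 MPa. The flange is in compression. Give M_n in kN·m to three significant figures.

Tension: T = A_s f_y = 5530 × 415 = 2294950 N.
Try a within the flange: a = T/(0.85 f'_c b_f) = 2294950/(0.85 × 27.8 × 640) = 151.75 mm.
a = 151.75 > h_f = 110 mm: the block extends into the web. Split into flange-overhang and web parts.
C_f = 0.85 f'_c (b_f − b_w) h_f = 0.85 × 27.8 × (640 − 310) × 110 = 857769 N.
Remaining web compression depth: a_w = (T − C_f)/(0.85 f'_c b_w) = (2294950 − 857769)/(0.85 × 27.8 × 310) = 196.19 mm.
M_n = C_f(d − h_f/2) + (T − C_f)(d − a_w/2) = 857769 × (770 − 55) + 1437181 × (770 − 98.095) = 613.30 + 965.65 = 1578.95 × 10⁶ N·mm.
M_n = 1578.95 kN·m.

M_n ≈ 1580 kN·m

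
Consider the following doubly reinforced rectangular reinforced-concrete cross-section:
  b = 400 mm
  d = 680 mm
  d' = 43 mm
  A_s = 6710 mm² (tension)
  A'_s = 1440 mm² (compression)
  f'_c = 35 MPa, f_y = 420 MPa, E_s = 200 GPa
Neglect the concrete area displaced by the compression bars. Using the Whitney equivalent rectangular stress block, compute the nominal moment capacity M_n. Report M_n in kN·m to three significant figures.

Assume both tension and compression steel yield.
Net tension couple steel: A_s − A'_s = 5270 mm².
a = (A_s − A'_s) f_y / (0.85 f'_c b) = 2213400/(0.85 × 35 × 400) = 186.00 mm.
c = a/β₁ = 186.00/0.8 = 232.50 mm; ε'_s = 0.003(c − d')/c = 0.0024 ≥ f_y/E_s = 0.0021, so compression steel does yield.
M_n = (A_s − A'_s) f_y (d − a/2) + A'_s f_y (d − d') = [2213400 × (680 − 93) + 604800 × (680 − 43)] × 10⁻⁶ = 1299.27 + 385.26 = 1684.53 kN·m.

M_n ≈ 1680 kN·m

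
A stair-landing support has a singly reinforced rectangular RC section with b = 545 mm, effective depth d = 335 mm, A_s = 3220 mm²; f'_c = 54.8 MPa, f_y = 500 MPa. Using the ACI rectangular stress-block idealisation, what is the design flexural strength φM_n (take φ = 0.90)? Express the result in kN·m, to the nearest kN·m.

φM_n ≈ 439 kN·m

T = A_s f_y = 3220 × 500 = 1610000 N = 1610 kN.
From C = T: a = T/(0.85 f'_c b) = 1610000/(0.85 × 54.8 × 545) = 63.42 mm.
M_n = T(d − a/2) = 1610 kN × (335 − 31.71) mm = 488.30 kN·m.
φM_n = 0.90 × 488.30 = 439.47 kN·m.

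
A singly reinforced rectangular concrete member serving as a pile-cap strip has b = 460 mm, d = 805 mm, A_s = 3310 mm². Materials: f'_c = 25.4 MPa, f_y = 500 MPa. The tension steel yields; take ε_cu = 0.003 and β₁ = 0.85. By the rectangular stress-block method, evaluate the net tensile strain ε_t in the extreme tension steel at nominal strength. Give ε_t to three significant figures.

ε_t ≈ 0.00932

a = A_s f_y/(0.85 f'_c b) = 166.64 mm.
β₁ = 0.85, so c = a/β₁ = 166.64/0.85 = 196.05 mm.
From the linear strain diagram with ε_cu = 0.003: ε_t = 0.003 (d − c)/c = 0.003 × (805 − 196.05)/196.05 = 0.00932.
Since ε_t ≥ 0.005, the section is tension-controlled.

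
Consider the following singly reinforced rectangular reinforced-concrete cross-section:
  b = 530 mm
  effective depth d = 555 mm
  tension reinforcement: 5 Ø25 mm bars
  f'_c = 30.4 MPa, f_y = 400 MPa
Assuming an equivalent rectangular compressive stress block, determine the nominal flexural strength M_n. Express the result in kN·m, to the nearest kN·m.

A_s = 5 × 491 = 2455 mm².
T = A_s f_y = 2455 × 400 = 982000 N = 982 kN.
From C = T: a = T/(0.85 f'_c b) = 982000/(0.85 × 30.4 × 530) = 71.70 mm.
M_n = T(d − a/2) = 982 kN × (555 − 35.85) mm = 509.81 kN·m.

M_n ≈ 510 kN·m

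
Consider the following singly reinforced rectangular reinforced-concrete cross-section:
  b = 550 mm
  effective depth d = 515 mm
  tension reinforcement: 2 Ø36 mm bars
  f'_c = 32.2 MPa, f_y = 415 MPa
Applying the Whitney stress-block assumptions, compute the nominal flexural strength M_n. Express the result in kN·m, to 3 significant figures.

A_s = 2 × 1018 = 2036 mm².
T = A_s f_y = 2036 × 415 = 844940 N = 844.94 kN.
From C = T: a = T/(0.85 f'_c b) = 844940/(0.85 × 32.2 × 550) = 56.13 mm.
M_n = T(d − a/2) = 844.94 kN × (515 − 28.065) mm = 411.43 kN·m.

M_n ≈ 411 kN·m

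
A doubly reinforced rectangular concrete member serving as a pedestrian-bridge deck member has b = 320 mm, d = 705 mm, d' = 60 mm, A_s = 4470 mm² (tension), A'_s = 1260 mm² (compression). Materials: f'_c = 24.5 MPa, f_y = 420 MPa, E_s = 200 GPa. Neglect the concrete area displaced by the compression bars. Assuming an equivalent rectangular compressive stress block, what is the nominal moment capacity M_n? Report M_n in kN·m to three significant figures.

Assume both tension and compression steel yield.
Net tension couple steel: A_s − A'_s = 3210 mm².
a = (A_s − A'_s) f_y / (0.85 f'_c b) = 1348200/(0.85 × 24.5 × 320) = 202.31 mm.
c = a/β₁ = 202.31/0.85 = 238.01 mm; ε'_s = 0.003(c − d')/c = 0.0022 ≥ f_y/E_s = 0.0021, so compression steel does yield.
M_n = (A_s − A'_s) f_y (d − a/2) + A'_s f_y (d − d') = [1348200 × (705 − 101.155) + 529200 × (705 − 60)] × 10⁻⁶ = 814.10 + 341.33 = 1155.43 kN·m.

M_n ≈ 1160 kN·m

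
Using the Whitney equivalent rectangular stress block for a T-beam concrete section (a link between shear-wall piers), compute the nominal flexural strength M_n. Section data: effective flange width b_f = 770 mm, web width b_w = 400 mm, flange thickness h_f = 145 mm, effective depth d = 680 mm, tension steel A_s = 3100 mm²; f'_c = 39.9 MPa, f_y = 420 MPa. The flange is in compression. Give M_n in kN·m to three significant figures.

M_n ≈ 853 kN·m

Tension: T = A_s f_y = 3100 × 420 = 1302000 N.
Try a within the flange: a = T/(0.85 f'_c b_f) = 1302000/(0.85 × 39.9 × 770) = 49.86 mm.
Since a = 49.86 ≤ h_f = 145 mm, the stress block lies entirely in the flange; analyse as a rectangular beam of width b_f.
M_n = T(d − a/2) = 1302000 × (680 − 24.93) = 852.90 × 10⁶ N·mm.
M_n = 852.90 kN·m.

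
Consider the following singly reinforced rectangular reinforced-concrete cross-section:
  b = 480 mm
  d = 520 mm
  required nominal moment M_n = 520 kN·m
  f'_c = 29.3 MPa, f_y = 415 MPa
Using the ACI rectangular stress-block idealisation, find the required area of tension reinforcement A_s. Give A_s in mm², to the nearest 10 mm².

A_s ≈ 2640 mm²

With M_n = 0.85 f'_c a b (d − a/2), solve the quadratic for a:
a = d − √(d² − 2M_n/(0.85 f'_c b)) = 520 − √(520² − 2 × 520×10⁶/(0.85 × 29.3 × 480)) = 91.74 mm.
A_s = 0.85 f'_c a b / f_y = 0.85 × 29.3 × 91.74 × 480 / 415 = 2642.6 mm².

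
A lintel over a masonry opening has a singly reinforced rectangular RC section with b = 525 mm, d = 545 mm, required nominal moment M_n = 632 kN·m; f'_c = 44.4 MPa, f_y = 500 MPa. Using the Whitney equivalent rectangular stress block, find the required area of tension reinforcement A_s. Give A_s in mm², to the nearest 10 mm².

With M_n = 0.85 f'_c a b (d − a/2), solve the quadratic for a:
a = d − √(d² − 2M_n/(0.85 f'_c b)) = 545 − √(545² − 2 × 632×10⁶/(0.85 × 44.4 × 525)) = 62.06 mm.
A_s = 0.85 f'_c a b / f_y = 0.85 × 44.4 × 62.06 × 525 / 500 = 2459.3 mm².

A_s ≈ 2460 mm²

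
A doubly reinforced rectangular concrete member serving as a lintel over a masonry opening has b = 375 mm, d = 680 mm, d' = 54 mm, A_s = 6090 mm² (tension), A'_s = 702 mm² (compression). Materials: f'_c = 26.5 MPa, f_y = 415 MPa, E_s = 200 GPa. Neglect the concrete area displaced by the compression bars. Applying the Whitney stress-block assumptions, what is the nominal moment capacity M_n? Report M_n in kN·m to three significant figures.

Assume both tension and compression steel yield.
Net tension couple steel: A_s − A'_s = 5388 mm².
a = (A_s − A'_s) f_y / (0.85 f'_c b) = 2236020/(0.85 × 26.5 × 375) = 264.72 mm.
c = a/β₁ = 264.72/0.85 = 311.44 mm; ε'_s = 0.003(c − d')/c = 0.0025 ≥ f_y/E_s = 0.0021, so compression steel does yield.
M_n = (A_s − A'_s) f_y (d − a/2) + A'_s f_y (d − d') = [2236020 × (680 − 132.36) + 291330 × (680 − 54)] × 10⁻⁶ = 1224.53 + 182.37 = 1406.90 kN·m.

M_n ≈ 1410 kN·m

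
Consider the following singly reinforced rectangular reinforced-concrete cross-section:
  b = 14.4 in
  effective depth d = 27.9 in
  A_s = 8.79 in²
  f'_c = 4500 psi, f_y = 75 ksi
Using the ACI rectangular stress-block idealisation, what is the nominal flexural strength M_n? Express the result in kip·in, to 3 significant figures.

T = A_s f_y = 8.79 × 75 = 659.25 kips.
a = T/(0.85 f'_c b) = 659.25/(0.85 × 4.5 × 14.4) = 11.969 in.
M_n = T(d − a/2) = 659.25 × (27.9 − 5.9845) = 14447.8 kip·in.

M_n ≈ 14400 kip·in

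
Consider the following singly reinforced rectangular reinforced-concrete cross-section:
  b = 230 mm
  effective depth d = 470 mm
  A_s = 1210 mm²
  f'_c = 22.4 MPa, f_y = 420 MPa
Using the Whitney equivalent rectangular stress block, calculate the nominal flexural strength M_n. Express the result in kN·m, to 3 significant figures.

T = A_s f_y = 1210 × 420 = 508200 N = 508.2 kN.
From C = T: a = T/(0.85 f'_c b) = 508200/(0.85 × 22.4 × 230) = 116.05 mm.
M_n = T(d − a/2) = 508.2 kN × (470 − 58.025) mm = 209.37 kN·m.

M_n ≈ 209 kN·m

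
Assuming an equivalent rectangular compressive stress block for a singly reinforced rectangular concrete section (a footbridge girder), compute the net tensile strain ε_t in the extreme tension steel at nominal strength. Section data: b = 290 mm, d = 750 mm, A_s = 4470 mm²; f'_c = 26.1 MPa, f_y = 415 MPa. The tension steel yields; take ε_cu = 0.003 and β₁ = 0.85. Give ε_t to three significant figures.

a = A_s f_y/(0.85 f'_c b) = 288.34 mm.
β₁ = 0.85, so c = a/β₁ = 288.34/0.85 = 339.22 mm.
From the linear strain diagram with ε_cu = 0.003: ε_t = 0.003 (d − c)/c = 0.003 × (750 − 339.22)/339.22 = 0.00363.
ε_t < 0.004 — the section is over-reinforced for flexure under ACI limits.

ε_t ≈ 0.00363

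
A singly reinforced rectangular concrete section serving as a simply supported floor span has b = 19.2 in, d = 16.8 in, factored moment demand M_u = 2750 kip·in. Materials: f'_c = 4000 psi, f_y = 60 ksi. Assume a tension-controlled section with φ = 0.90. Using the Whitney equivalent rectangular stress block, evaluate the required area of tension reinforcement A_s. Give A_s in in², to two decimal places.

M_n = M_u/φ = 2750/0.90 = 3055.56 kip·in.
From M_n = 0.85 f'_c a b (d − a/2):
a = d − √(d² − 2M_n/(0.85 f'_c b)) = 16.8 − √(16.8² − 2 × 3055.56/(0.85 × 4 × 19.2)) = 3.066 in.
A_s = 0.85 f'_c a b / f_y = 0.85 × 4 × 3.066 × 19.2 / 60 = 3.336 in².

A_s ≈ 3.34 in²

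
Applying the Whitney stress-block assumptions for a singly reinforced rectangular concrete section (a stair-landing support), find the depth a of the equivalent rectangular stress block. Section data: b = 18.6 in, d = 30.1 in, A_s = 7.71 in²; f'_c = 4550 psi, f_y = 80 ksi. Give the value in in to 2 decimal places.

T = A_s f_y = 7.71 × 80 = 616.8 kips.
a = T/(0.85 f'_c b) = 616.8/(0.85 × 4.55 × 18.6) = 8.57 in.

a ≈ 8.57 in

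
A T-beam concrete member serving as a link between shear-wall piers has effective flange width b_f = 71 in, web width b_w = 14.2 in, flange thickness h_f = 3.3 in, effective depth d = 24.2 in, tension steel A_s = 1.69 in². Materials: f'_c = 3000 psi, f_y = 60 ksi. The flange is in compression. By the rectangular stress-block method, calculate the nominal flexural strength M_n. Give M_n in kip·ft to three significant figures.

M_n ≈ 202 kip·ft

Tension: T = A_s f_y = 1.69 × 60 = 101.4 kips.
Try a within the flange: a = T/(0.85 f'_c b_f) = 101.4/(0.85 × 3 × 71) = 0.560 in.
Since a = 0.560 ≤ h_f = 3.3 in, the stress block lies entirely in the flange; analyse as a rectangular beam of width b_f.
M_n = T(d − a/2) = 101.4 × (24.2 − 0.28) = 2425.5 kip·in.
M_n = 2425.5/12 = 202.13 kip·ft.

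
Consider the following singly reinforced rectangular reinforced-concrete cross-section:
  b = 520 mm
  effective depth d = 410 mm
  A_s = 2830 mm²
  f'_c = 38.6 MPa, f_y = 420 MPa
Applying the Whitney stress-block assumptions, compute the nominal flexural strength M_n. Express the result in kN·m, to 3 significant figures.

M_n ≈ 446 kN·m

T = A_s f_y = 2830 × 420 = 1188600 N = 1188.6 kN.
From C = T: a = T/(0.85 f'_c b) = 1188600/(0.85 × 38.6 × 520) = 69.67 mm.
M_n = T(d − a/2) = 1188.6 kN × (410 − 34.835) mm = 445.92 kN·m.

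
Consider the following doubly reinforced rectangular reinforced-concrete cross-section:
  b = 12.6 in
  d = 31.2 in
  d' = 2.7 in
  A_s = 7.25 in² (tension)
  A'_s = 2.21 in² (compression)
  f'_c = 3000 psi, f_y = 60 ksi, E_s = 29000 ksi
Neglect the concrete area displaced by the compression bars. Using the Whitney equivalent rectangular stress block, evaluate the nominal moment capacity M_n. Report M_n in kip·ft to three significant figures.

M_n ≈ 983 kip·ft

Assume both steels yield.
a = (A_s − A'_s) f_y/(0.85 f'_c b) = (7.25 − 2.21) × 60/(0.85 × 3 × 12.6) = 9.412 in.
c = a/β₁ = 9.412/0.85 = 11.073 in; ε'_s = 0.003(c − d')/c = 0.0023 ≥ ε_y = 0.0021, so the compression steel yields.
M_n = (A_s − A'_s) f_y (d − a/2) + A'_s f_y (d − d') = 302.4 × (31.2 − 4.706) + 132.6 × (31.2 − 2.7) = 8011.8 + 3779.1 = 11790.9 kip·in = 11790.9/12 = 982.58 kip·ft.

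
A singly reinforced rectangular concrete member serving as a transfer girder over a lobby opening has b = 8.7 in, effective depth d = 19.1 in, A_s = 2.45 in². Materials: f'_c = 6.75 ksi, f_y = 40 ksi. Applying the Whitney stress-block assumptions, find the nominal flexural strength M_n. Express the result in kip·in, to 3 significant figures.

M_n ≈ 1780 kip·in

T = A_s f_y = 2.45 × 40 = 98 kips.
a = T/(0.85 f'_c b) = 98/(0.85 × 6.75 × 8.7) = 1.963 in.
M_n = T(d − a/2) = 98 × (19.1 − 0.9815) = 1775.6 kip·in.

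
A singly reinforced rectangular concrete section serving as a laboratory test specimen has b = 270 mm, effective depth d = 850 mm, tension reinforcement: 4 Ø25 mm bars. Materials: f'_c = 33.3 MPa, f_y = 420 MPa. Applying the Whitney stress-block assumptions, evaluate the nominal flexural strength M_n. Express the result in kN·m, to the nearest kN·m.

A_s = 4 × 491 = 1964 mm².
T = A_s f_y = 1964 × 420 = 824880 N = 824.88 kN.
From C = T: a = T/(0.85 f'_c b) = 824880/(0.85 × 33.3 × 270) = 107.94 mm.
M_n = T(d − a/2) = 824.88 kN × (850 − 53.97) mm = 656.63 kN·m.

M_n ≈ 657 kN·m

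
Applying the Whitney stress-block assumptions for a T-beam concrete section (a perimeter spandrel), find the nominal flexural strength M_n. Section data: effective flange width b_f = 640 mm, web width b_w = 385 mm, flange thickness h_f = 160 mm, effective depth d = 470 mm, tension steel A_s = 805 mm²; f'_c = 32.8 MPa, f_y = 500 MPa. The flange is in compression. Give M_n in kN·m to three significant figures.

Tension: T = A_s f_y = 805 × 500 = 402500 N.
Try a within the flange: a = T/(0.85 f'_c b_f) = 402500/(0.85 × 32.8 × 640) = 22.56 mm.
Since a = 22.56 ≤ h_f = 160 mm, the stress block lies entirely in the flange; analyse as a rectangular beam of width b_f.
M_n = T(d − a/2) = 402500 × (470 − 11.28) = 184.63 × 10⁶ N·mm.
M_n = 184.63 kN·m.

M_n ≈ 185 kN·m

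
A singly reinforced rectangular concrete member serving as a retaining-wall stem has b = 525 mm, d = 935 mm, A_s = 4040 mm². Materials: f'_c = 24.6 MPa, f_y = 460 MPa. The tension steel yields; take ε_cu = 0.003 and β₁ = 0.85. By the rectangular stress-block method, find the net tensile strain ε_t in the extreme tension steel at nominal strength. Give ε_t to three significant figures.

a = A_s f_y/(0.85 f'_c b) = 169.29 mm.
β₁ = 0.85, so c = a/β₁ = 169.29/0.85 = 199.16 mm.
From the linear strain diagram with ε_cu = 0.003: ε_t = 0.003 (d − c)/c = 0.003 × (935 − 199.16)/199.16 = 0.0111.
Since ε_t ≥ 0.005, the section is tension-controlled.

ε_t ≈ 0.0111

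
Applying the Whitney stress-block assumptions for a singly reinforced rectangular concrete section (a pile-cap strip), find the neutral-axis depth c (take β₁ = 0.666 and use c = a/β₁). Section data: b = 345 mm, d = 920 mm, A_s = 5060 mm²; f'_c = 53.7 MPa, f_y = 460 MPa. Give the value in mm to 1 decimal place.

T = A_s f_y = 5060 × 460 = 2327600 N = 2327.6 kN.
Setting C = 0.85 f'_c a b equal to T: a = 2327600/(0.85 × 53.7 × 345) = 147.807 mm.
With β₁ = 0.666, c = a/β₁ = 147.807/0.666 = 221.9 mm.

c ≈ 221.9 mm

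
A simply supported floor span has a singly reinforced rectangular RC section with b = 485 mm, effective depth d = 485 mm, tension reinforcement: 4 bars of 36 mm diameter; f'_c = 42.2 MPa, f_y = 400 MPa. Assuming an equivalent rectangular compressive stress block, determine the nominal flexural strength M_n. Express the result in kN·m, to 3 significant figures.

M_n ≈ 714 kN·m

A_s = 4 × 1018 = 4072 mm².
T = A_s f_y = 4072 × 400 = 1628800 N = 1628.8 kN.
From C = T: a = T/(0.85 f'_c b) = 1628800/(0.85 × 42.2 × 485) = 93.63 mm.
M_n = T(d − a/2) = 1628.8 kN × (485 − 46.815) mm = 713.72 kN·m.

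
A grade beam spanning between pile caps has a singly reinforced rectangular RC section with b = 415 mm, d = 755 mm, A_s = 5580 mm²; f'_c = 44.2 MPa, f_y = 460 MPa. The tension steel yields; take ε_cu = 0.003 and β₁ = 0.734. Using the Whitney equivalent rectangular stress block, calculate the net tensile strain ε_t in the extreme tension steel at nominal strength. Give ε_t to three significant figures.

a = A_s f_y/(0.85 f'_c b) = 164.63 mm.
β₁ = 0.734, so c = a/β₁ = 164.63/0.734 = 224.29 mm.
From the linear strain diagram with ε_cu = 0.003: ε_t = 0.003 (d − c)/c = 0.003 × (755 − 224.29)/224.29 = 0.00710.
Since ε_t ≥ 0.005, the section is tension-controlled.

ε_t ≈ 0.00710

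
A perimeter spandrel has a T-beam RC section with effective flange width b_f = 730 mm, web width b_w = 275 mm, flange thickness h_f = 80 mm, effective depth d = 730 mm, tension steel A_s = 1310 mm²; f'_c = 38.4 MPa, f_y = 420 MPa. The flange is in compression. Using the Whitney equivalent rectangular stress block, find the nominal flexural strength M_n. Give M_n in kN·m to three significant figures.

Tension: T = A_s f_y = 1310 × 420 = 550200 N.
Try a within the flange: a = T/(0.85 f'_c b_f) = 550200/(0.85 × 38.4 × 730) = 23.09 mm.
Since a = 23.09 ≤ h_f = 80 mm, the stress block lies entirely in the flange; analyse as a rectangular beam of width b_f.
M_n = T(d − a/2) = 550200 × (730 − 11.545) = 395.29 × 10⁶ N·mm.
M_n = 395.29 kN·m.

M_n ≈ 395 kN·m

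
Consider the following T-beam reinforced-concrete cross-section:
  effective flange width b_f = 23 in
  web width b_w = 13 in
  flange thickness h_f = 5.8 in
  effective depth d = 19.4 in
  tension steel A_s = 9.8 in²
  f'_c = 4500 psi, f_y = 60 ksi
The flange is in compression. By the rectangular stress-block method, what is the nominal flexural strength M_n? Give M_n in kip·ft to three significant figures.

Tension: T = A_s f_y = 9.8 × 60 = 588 kips.
Try a within the flange: a = T/(0.85 f'_c b_f) = 588/(0.85 × 4.5 × 23) = 6.684 in.
a = 6.684 > h_f = 5.8 in: the block extends into the web. Split into flange-overhang and web parts.
C_f = 0.85 f'_c (b_f − b_w) h_f = 0.85 × 4.5 × (23 − 13) × 5.8 = 221.9 kips.
Remaining web compression depth: a_w = (T − C_f)/(0.85 f'_c b_w) = (588 − 221.9)/(0.85 × 4.5 × 13) = 7.362 in.
M_n = C_f(d − h_f/2) + (T − C_f)(d − a_w/2) = 221.9 × (19.4 − 2.9) + 366.1 × (19.4 − 3.681) = 3661.4 + 5754.7 = 9416.1 kip·in.
M_n = 9416.1/12 = 784.68 kip·ft.

M_n ≈ 785 kip·ft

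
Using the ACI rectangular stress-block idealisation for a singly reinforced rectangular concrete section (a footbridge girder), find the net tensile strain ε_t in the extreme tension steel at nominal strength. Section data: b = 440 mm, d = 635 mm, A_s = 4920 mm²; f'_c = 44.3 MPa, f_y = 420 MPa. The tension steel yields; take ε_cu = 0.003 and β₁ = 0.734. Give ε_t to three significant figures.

a = A_s f_y/(0.85 f'_c b) = 124.72 mm.
β₁ = 0.734, so c = a/β₁ = 124.72/0.734 = 169.92 mm.
From the linear strain diagram with ε_cu = 0.003: ε_t = 0.003 (d − c)/c = 0.003 × (635 − 169.92)/169.92 = 0.00821.
Since ε_t ≥ 0.005, the section is tension-controlled.

ε_t ≈ 0.00821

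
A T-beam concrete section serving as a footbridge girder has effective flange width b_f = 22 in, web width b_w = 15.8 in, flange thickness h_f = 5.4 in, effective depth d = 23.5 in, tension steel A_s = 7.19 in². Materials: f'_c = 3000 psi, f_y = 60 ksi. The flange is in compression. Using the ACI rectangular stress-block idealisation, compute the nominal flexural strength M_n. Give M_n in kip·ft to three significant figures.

M_n ≈ 702 kip·ft

Tension: T = A_s f_y = 7.19 × 60 = 431.4 kips.
Try a within the flange: a = T/(0.85 f'_c b_f) = 431.4/(0.85 × 3 × 22) = 7.690 in.
a = 7.690 > h_f = 5.4 in: the block extends into the web. Split into flange-overhang and web parts.
C_f = 0.85 f'_c (b_f − b_w) h_f = 0.85 × 3 × (22 − 15.8) × 5.4 = 85.4 kips.
Remaining web compression depth: a_w = (T − C_f)/(0.85 f'_c b_w) = (431.4 − 85.4)/(0.85 × 3 × 15.8) = 8.588 in.
M_n = C_f(d − h_f/2) + (T − C_f)(d − a_w/2) = 85.4 × (23.5 − 2.7) + 346 × (23.5 − 4.294) = 1776.3 + 6645.3 = 8421.6 kip·in.
M_n = 8421.6/12 = 701.80 kip·ft.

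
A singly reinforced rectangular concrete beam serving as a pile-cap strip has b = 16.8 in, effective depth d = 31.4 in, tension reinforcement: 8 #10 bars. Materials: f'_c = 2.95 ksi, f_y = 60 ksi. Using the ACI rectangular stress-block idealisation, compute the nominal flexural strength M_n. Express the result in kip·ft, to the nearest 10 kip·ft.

A_s = 8 × 1.27 = 10.16 in².
T = A_s f_y = 10.16 × 60 = 609.6 kips.
a = T/(0.85 f'_c b) = 609.6/(0.85 × 2.95 × 16.8) = 14.471 in.
M_n = T(d − a/2) = 609.6 × (31.4 − 7.2355) = 14730.7 kip·in = 14730.7/12 = 1227.56 kip·ft.

M_n ≈ 1230 kip·ft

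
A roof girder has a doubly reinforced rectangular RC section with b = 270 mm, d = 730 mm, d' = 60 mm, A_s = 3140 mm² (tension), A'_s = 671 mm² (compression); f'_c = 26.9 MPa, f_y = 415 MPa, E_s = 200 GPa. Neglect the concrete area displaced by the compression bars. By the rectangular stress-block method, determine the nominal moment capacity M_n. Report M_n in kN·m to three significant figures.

M_n ≈ 850 kN·m

Assume both tension and compression steel yield.
Net tension couple steel: A_s − A'_s = 2469 mm².
a = (A_s − A'_s) f_y / (0.85 f'_c b) = 1024635/(0.85 × 26.9 × 270) = 165.97 mm.
c = a/β₁ = 165.97/0.85 = 195.26 mm; ε'_s = 0.003(c − d')/c = 0.0021 ≥ f_y/E_s = 0.0021, so compression steel does yield.
M_n = (A_s − A'_s) f_y (d − a/2) + A'_s f_y (d − d') = [1024635 × (730 − 82.985) + 278465 × (730 − 60)] × 10⁻⁶ = 662.95 + 186.57 = 849.52 kN·m.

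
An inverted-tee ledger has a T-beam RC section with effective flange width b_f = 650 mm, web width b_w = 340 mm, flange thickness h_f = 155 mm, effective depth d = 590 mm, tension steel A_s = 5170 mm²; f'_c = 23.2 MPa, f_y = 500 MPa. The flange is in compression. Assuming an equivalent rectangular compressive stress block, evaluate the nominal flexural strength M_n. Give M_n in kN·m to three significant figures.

Tension: T = A_s f_y = 5170 × 500 = 2585000 N.
Try a within the flange: a = T/(0.85 f'_c b_f) = 2585000/(0.85 × 23.2 × 650) = 201.67 mm.
a = 201.67 > h_f = 155 mm: the block extends into the web. Split into flange-overhang and web parts.
C_f = 0.85 f'_c (b_f − b_w) h_f = 0.85 × 23.2 × (650 − 340) × 155 = 947546 N.
Remaining web compression depth: a_w = (T − C_f)/(0.85 f'_c b_w) = (2585000 − 947546)/(0.85 × 23.2 × 340) = 244.22 mm.
M_n = C_f(d − h_f/2) + (T − C_f)(d − a_w/2) = 947546 × (590 − 77.5) + 1637454 × (590 − 122.11) = 485.62 + 766.15 = 1251.77 × 10⁶ N·mm.
M_n = 1251.77 kN·m.

M_n ≈ 1250 kN·m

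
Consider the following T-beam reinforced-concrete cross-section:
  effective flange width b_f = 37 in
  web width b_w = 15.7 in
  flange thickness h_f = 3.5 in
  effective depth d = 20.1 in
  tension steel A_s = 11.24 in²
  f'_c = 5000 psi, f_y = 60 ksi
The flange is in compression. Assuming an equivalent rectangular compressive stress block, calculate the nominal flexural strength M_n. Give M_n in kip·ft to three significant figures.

M_n ≈ 1000 kip·ft

Tension: T = A_s f_y = 11.24 × 60 = 674.4 kips.
Try a within the flange: a = T/(0.85 f'_c b_f) = 674.4/(0.85 × 5 × 37) = 4.289 in.
a = 4.289 > h_f = 3.5 in: the block extends into the web. Split into flange-overhang and web parts.
C_f = 0.85 f'_c (b_f − b_w) h_f = 0.85 × 5 × (37 − 15.7) × 3.5 = 316.8 kips.
Remaining web compression depth: a_w = (T − C_f)/(0.85 f'_c b_w) = (674.4 − 316.8)/(0.85 × 5 × 15.7) = 5.359 in.
M_n = C_f(d − h_f/2) + (T − C_f)(d − a_w/2) = 316.8 × (20.1 − 1.75) + 357.6 × (20.1 − 2.6795) = 5813.3 + 6229.6 = 12042.9 kip·in.
M_n = 12042.9/12 = 1003.58 kip·ft.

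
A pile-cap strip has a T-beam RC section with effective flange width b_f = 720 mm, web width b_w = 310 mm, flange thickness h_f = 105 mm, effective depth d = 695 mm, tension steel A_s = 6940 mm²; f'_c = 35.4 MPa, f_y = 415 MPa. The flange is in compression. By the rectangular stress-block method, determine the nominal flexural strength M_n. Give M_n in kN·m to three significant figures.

M_n ≈ 1800 kN·m

Tension: T = A_s f_y = 6940 × 415 = 2880100 N.
Try a within the flange: a = T/(0.85 f'_c b_f) = 2880100/(0.85 × 35.4 × 720) = 132.94 mm.
a = 132.94 > h_f = 105 mm: the block extends into the web. Split into flange-overhang and web parts.
C_f = 0.85 f'_c (b_f − b_w) h_f = 0.85 × 35.4 × (720 − 310) × 105 = 1295375 N.
Remaining web compression depth: a_w = (T − C_f)/(0.85 f'_c b_w) = (2880100 − 1295375)/(0.85 × 35.4 × 310) = 169.89 mm.
M_n = C_f(d − h_f/2) + (T − C_f)(d − a_w/2) = 1295375 × (695 − 52.5) + 1584725 × (695 − 84.945) = 832.28 + 966.77 = 1799.05 × 10⁶ N·mm.
M_n = 1799.05 kN·m.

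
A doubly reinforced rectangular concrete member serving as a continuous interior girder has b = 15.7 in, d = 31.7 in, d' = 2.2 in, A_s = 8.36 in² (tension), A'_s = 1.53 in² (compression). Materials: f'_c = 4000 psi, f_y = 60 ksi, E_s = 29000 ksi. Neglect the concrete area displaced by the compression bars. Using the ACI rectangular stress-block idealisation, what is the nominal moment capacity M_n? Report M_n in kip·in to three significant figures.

M_n ≈ 14100 kip·in

Assume both steels yield.
a = (A_s − A'_s) f_y/(0.85 f'_c b) = (8.36 − 1.53) × 60/(0.85 × 4 × 15.7) = 7.677 in.
c = a/β₁ = 7.677/0.85 = 9.032 in; ε'_s = 0.003(c − d')/c = 0.0023 ≥ ε_y = 0.0021, so the compression steel yields.
M_n = (A_s − A'_s) f_y (d − a/2) + A'_s f_y (d − d') = 409.8 × (31.7 − 3.8385) + 91.8 × (31.7 − 2.2) = 11417.6 + 2708.1 = 14125.7 kip·in.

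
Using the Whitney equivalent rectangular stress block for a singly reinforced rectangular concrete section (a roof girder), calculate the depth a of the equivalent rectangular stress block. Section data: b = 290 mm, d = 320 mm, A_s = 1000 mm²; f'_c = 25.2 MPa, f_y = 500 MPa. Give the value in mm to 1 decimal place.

T = A_s f_y = 1000 × 500 = 500000 N = 500 kN.
Setting C = 0.85 f'_c a b equal to T: a = 500000/(0.85 × 25.2 × 290) = 80.5 mm.

a ≈ 80.5 mm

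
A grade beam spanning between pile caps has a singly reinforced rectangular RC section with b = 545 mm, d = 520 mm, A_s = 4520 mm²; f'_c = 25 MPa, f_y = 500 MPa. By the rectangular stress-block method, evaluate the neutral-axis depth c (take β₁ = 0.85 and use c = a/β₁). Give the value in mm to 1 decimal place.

c ≈ 229.6 mm

T = A_s f_y = 4520 × 500 = 2260000 N = 2260 kN.
Setting C = 0.85 f'_c a b equal to T: a = 2260000/(0.85 × 25 × 545) = 195.143 mm.
With β₁ = 0.85, c = a/β₁ = 195.143/0.85 = 229.6 mm.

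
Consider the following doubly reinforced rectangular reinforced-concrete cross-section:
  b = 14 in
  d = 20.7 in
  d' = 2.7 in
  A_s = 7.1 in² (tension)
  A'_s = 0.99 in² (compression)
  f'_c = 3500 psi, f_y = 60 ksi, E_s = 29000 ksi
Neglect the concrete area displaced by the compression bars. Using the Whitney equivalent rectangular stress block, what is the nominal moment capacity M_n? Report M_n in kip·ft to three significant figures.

M_n ≈ 587 kip·ft

Assume both steels yield.
a = (A_s − A'_s) f_y/(0.85 f'_c b) = (7.1 − 0.99) × 60/(0.85 × 3.5 × 14) = 8.802 in.
c = a/β₁ = 8.802/0.85 = 10.355 in; ε'_s = 0.003(c − d')/c = 0.0022 ≥ ε_y = 0.0021, so the compression steel yields.
M_n = (A_s − A'_s) f_y (d − a/2) + A'_s f_y (d − d') = 366.6 × (20.7 − 4.401) + 59.4 × (20.7 − 2.7) = 5975.2 + 1069.2 = 7044.4 kip·in = 7044.4/12 = 587.03 kip·ft.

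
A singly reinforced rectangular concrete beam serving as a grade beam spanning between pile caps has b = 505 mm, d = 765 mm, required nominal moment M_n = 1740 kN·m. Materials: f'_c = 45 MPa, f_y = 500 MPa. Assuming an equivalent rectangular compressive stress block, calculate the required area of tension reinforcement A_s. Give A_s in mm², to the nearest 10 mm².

With M_n = 0.85 f'_c a b (d − a/2), solve the quadratic for a:
a = d − √(d² − 2M_n/(0.85 f'_c b)) = 765 − √(765² − 2 × 1740×10⁶/(0.85 × 45 × 505)) = 128.55 mm.
A_s = 0.85 f'_c a b / f_y = 0.85 × 45 × 128.55 × 505 / 500 = 4966.2 mm².

A_s ≈ 4970 mm²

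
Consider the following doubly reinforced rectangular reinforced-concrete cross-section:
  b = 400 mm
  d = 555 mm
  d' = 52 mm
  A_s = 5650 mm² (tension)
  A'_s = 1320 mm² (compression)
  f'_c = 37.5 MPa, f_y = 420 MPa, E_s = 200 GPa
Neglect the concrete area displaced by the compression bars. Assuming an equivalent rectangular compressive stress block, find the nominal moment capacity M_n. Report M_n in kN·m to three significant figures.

Assume both tension and compression steel yield.
Net tension couple steel: A_s − A'_s = 4330 mm².
a = (A_s − A'_s) f_y / (0.85 f'_c b) = 1818600/(0.85 × 37.5 × 400) = 142.64 mm.
c = a/β₁ = 142.64/0.782 = 182.40 mm; ε'_s = 0.003(c − d')/c = 0.0021 ≥ f_y/E_s = 0.0021, so compression steel does yield.
M_n = (A_s − A'_s) f_y (d − a/2) + A'_s f_y (d − d') = [1818600 × (555 − 71.32) + 554400 × (555 − 52)] × 10⁻⁶ = 879.62 + 278.86 = 1158.48 kN·m.

M_n ≈ 1160 kN·m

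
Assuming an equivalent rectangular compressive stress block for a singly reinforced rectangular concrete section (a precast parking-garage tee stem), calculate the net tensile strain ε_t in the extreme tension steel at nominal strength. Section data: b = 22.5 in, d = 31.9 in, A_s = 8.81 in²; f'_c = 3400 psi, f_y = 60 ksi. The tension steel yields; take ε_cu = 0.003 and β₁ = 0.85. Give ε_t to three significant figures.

ε_t ≈ 0.00701

a = A_s f_y/(0.85 f'_c b) = 8.129 in.
β₁ = 0.85, so c = a/β₁ = 8.129/0.85 = 9.564 in.
From the linear strain diagram with ε_cu = 0.003: ε_t = 0.003 (d − c)/c = 0.003 × (31.9 − 9.564)/9.564 = 0.00701.
Since ε_t ≥ 0.005, the section is tension-controlled.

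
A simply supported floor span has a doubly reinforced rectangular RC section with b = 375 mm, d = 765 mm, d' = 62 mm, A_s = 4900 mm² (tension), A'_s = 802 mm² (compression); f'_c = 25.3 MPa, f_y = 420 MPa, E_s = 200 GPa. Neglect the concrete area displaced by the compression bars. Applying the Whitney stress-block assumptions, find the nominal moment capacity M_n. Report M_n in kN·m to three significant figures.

Assume both tension and compression steel yield.
Net tension couple steel: A_s − A'_s = 4098 mm².
a = (A_s − A'_s) f_y / (0.85 f'_c b) = 1721160/(0.85 × 25.3 × 375) = 213.43 mm.
c = a/β₁ = 213.43/0.85 = 251.09 mm; ε'_s = 0.003(c − d')/c = 0.0023 ≥ f_y/E_s = 0.0021, so compression steel does yield.
M_n = (A_s − A'_s) f_y (d − a/2) + A'_s f_y (d − d') = [1721160 × (765 − 106.715) + 336840 × (765 − 62)] × 10⁻⁶ = 1133.01 + 236.80 = 1369.81 kN·m.

M_n ≈ 1370 kN·m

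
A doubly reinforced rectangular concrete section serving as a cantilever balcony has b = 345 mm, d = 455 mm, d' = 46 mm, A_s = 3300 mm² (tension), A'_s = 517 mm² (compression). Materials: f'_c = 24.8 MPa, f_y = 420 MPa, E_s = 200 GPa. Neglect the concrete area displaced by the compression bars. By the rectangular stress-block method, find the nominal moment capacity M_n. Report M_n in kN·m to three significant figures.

M_n ≈ 527 kN·m

Assume both tension and compression steel yield.
Net tension couple steel: A_s − A'_s = 2783 mm².
a = (A_s − A'_s) f_y / (0.85 f'_c b) = 1168860/(0.85 × 24.8 × 345) = 160.72 mm.
c = a/β₁ = 160.72/0.85 = 189.08 mm; ε'_s = 0.003(c − d')/c = 0.0023 ≥ f_y/E_s = 0.0021, so compression steel does yield.
M_n = (A_s − A'_s) f_y (d − a/2) + A'_s f_y (d − d') = [1168860 × (455 − 80.36) + 217140 × (455 − 46)] × 10⁻⁶ = 437.90 + 88.81 = 526.71 kN·m.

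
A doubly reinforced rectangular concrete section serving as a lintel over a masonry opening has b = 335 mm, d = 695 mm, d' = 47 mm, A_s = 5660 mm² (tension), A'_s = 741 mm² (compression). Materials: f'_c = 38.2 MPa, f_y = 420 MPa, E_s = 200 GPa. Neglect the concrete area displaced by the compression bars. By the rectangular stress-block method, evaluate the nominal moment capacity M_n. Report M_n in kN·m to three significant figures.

Assume both tension and compression steel yield.
Net tension couple steel: A_s − A'_s = 4919 mm².
a = (A_s − A'_s) f_y / (0.85 f'_c b) = 2065980/(0.85 × 38.2 × 335) = 189.93 mm.
c = a/β₁ = 189.93/0.777 = 244.44 mm; ε'_s = 0.003(c − d')/c = 0.0024 ≥ f_y/E_s = 0.0021, so compression steel does yield.
M_n = (A_s − A'_s) f_y (d − a/2) + A'_s f_y (d − d') = [2065980 × (695 − 94.965) + 311220 × (695 − 47)] × 10⁻⁶ = 1239.66 + 201.67 = 1441.33 kN·m.

M_n ≈ 1440 kN·m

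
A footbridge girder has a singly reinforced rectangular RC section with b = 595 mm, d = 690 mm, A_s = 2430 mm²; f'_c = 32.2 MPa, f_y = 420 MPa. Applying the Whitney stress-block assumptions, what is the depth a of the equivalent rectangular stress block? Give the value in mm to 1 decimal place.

T = A_s f_y = 2430 × 420 = 1020600 N = 1020.6 kN.
Setting C = 0.85 f'_c a b equal to T: a = 1020600/(0.85 × 32.2 × 595) = 62.7 mm.

a ≈ 62.7 mm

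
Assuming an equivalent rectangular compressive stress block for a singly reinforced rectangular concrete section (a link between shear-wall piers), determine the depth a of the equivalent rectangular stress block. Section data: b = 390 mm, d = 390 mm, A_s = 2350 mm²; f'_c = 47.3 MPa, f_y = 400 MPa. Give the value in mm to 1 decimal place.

T = A_s f_y = 2350 × 400 = 940000 N = 940 kN.
Setting C = 0.85 f'_c a b equal to T: a = 940000/(0.85 × 47.3 × 390) = 59.9 mm.

a ≈ 59.9 mm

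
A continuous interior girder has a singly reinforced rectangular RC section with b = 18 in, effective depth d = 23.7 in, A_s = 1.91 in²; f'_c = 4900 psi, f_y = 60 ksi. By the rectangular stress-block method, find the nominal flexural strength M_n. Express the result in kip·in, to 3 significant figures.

M_n ≈ 2630 kip·in

T = A_s f_y = 1.91 × 60 = 114.6 kips.
a = T/(0.85 f'_c b) = 114.6/(0.85 × 4.9 × 18) = 1.529 in.
M_n = T(d − a/2) = 114.6 × (23.7 − 0.7645) = 2628.4 kip·in.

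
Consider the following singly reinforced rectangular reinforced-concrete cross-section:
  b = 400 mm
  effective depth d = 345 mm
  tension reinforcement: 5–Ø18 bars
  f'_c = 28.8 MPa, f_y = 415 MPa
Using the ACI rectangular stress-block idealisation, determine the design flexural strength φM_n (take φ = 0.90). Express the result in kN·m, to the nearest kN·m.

A_s = 5 × 254 = 1270 mm².
T = A_s f_y = 1270 × 415 = 527050 N = 527.05 kN.
From C = T: a = T/(0.85 f'_c b) = 527050/(0.85 × 28.8 × 400) = 53.82 mm.
M_n = T(d − a/2) = 527.05 kN × (345 − 26.91) mm = 167.65 kN·m.
φM_n = 0.90 × 167.65 = 150.89 kN·m.

φM_n ≈ 151 kN·m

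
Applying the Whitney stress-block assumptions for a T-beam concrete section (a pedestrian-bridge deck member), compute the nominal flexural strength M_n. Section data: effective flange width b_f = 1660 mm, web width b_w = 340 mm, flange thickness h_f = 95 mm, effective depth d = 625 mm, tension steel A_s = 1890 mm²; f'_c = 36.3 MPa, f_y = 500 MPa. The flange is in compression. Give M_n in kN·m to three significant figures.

Tension: T = A_s f_y = 1890 × 500 = 945000 N.
Try a within the flange: a = T/(0.85 f'_c b_f) = 945000/(0.85 × 36.3 × 1660) = 18.45 mm.
Since a = 18.45 ≤ h_f = 95 mm, the stress block lies entirely in the flange; analyse as a rectangular beam of width b_f.
M_n = T(d − a/2) = 945000 × (625 − 9.225) = 581.91 × 10⁶ N·mm.
M_n = 581.91 kN·m.

M_n ≈ 582 kN·m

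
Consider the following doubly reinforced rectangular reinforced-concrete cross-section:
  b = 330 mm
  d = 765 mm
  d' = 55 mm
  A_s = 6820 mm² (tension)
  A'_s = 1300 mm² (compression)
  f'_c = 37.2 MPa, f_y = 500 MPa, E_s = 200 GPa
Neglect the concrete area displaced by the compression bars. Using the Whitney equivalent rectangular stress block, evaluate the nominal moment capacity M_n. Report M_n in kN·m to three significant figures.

M_n ≈ 2210 kN·m

Assume both tension and compression steel yield.
Net tension couple steel: A_s − A'_s = 5520 mm².
a = (A_s − A'_s) f_y / (0.85 f'_c b) = 2760000/(0.85 × 37.2 × 330) = 264.50 mm.
c = a/β₁ = 264.50/0.784 = 337.37 mm; ε'_s = 0.003(c − d')/c = 0.0025 ≥ f_y/E_s = 0.0025, so compression steel does yield.
M_n = (A_s − A'_s) f_y (d − a/2) + A'_s f_y (d − d') = [2760000 × (765 − 132.25) + 650000 × (765 − 55)] × 10⁻⁶ = 1746.39 + 461.50 = 2207.89 kN·m.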